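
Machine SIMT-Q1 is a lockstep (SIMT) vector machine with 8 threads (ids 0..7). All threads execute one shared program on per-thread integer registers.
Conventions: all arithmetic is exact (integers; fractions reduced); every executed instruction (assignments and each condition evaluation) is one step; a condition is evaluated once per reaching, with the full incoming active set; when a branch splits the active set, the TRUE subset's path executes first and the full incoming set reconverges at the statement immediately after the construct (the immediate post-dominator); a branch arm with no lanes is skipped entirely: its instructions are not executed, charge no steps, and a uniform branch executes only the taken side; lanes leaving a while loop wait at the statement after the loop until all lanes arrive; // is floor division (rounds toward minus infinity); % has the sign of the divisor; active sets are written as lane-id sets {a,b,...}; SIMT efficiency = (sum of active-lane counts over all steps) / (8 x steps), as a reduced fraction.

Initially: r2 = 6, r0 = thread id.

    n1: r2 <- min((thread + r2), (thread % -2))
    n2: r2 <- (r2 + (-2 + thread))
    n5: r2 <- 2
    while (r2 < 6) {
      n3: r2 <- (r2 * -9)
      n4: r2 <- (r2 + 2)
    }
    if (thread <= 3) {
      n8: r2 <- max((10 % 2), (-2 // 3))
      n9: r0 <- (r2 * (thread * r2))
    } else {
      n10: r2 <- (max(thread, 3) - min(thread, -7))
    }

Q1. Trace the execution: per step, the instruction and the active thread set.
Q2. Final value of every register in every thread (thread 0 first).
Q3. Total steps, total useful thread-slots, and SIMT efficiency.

step 0: r2 <- min((thread + r2), (thread % -2)) {0,1,2,3,4,5,6,7}
step 1: r2 <- (r2 + (-2 + thread))   {0,1,2,3,4,5,6,7}
step 2: r2 <- 2                      {0,1,2,3,4,5,6,7}
step 3: eval (r2 < 6)                {0,1,2,3,4,5,6,7}
step 4: r2 <- (r2 * -9)              {0,1,2,3,4,5,6,7}
step 5: r2 <- (r2 + 2)               {0,1,2,3,4,5,6,7}
step 6: eval (r2 < 6)                {0,1,2,3,4,5,6,7}
step 7: r2 <- (r2 * -9)              {0,1,2,3,4,5,6,7}
step 8: r2 <- (r2 + 2)               {0,1,2,3,4,5,6,7}
step 9: eval (r2 < 6)                {0,1,2,3,4,5,6,7}
step 10: eval (thread <= 3)           {0,1,2,3,4,5,6,7}
step 11: r2 <- max((10 % 2), (-2 // 3)) {0,1,2,3}
step 12: r0 <- (r2 * (thread * r2))   {0,1,2,3}
step 13: r2 <- (max(thread, 3) - min(thread, -7)) {4,5,6,7}

Answer: 14 steps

r2: 0,0,0,0,11,12,13,14
r0: 0,0,0,0,4,5,6,7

steps = 14; useful = 100; efficiency = 100/112 = 25/28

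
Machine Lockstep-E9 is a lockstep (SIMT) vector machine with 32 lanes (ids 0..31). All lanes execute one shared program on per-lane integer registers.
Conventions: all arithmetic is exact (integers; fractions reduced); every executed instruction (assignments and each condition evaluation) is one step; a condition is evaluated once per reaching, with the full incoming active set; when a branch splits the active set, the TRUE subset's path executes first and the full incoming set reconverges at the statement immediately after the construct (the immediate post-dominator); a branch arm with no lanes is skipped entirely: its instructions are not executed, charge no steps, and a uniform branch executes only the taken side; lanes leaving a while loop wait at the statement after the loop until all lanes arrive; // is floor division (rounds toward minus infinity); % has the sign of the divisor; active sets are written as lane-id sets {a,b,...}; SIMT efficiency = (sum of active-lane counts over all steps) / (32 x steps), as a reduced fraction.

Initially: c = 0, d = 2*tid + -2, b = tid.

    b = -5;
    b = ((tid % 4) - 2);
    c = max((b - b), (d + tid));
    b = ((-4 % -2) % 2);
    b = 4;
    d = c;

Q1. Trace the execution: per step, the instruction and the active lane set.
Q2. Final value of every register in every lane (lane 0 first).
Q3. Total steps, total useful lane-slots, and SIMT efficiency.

step 0: b <- -5                      {0,1,2,3,4,5,6,7,8,9,10,11,12,13,14,15,16,17,18,19,20,21,22,23,24,25,26,27,28,29,30,31}
step 1: b <- ((tid % 4) - 2)         {0,1,2,3,4,5,6,7,8,9,10,11,12,13,14,15,16,17,18,19,20,21,22,23,24,25,26,27,28,29,30,31}
step 2: c <- max((b - b), (d + tid)) {0,1,2,3,4,5,6,7,8,9,10,11,12,13,14,15,16,17,18,19,20,21,22,23,24,25,26,27,28,29,30,31}
step 3: b <- ((-4 % -2) % 2)         {0,1,2,3,4,5,6,7,8,9,10,11,12,13,14,15,16,17,18,19,20,21,22,23,24,25,26,27,28,29,30,31}
step 4: b <- 4                       {0,1,2,3,4,5,6,7,8,9,10,11,12,13,14,15,16,17,18,19,20,21,22,23,24,25,26,27,28,29,30,31}
step 5: d <- c                       {0,1,2,3,4,5,6,7,8,9,10,11,12,13,14,15,16,17,18,19,20,21,22,23,24,25,26,27,28,29,30,31}

Answer: 6 steps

c: 0,1,4,7,10,13,16,19,22,25,28,31,34,37,40,43,46,49,52,55,58,61,64,67,70,73,76,79,82,85,88,91
d: 0,1,4,7,10,13,16,19,22,25,28,31,34,37,40,43,46,49,52,55,58,61,64,67,70,73,76,79,82,85,88,91
b: 4,4,4,4,4,4,4,4,4,4,4,4,4,4,4,4,4,4,4,4,4,4,4,4,4,4,4,4,4,4,4,4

steps = 6; useful = 192; efficiency = 192/192 = 1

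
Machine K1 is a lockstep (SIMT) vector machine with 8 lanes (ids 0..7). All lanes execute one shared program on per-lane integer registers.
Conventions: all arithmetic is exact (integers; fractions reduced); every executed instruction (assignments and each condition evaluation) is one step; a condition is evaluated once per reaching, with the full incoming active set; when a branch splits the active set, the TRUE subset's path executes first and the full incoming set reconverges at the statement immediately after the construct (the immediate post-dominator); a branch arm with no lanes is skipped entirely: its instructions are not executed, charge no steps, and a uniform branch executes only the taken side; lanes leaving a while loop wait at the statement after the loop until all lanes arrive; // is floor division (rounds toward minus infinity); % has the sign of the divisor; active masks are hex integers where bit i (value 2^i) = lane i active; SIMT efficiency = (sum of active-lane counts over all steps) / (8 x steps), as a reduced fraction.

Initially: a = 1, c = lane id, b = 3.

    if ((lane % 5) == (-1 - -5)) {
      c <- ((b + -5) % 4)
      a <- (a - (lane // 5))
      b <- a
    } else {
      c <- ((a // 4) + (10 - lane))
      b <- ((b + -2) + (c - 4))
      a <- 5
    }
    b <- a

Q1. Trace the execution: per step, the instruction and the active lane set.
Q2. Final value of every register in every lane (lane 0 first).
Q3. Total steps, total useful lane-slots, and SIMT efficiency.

step 0: eval ((lane % 5) == (-1 - -5)) 0xff
step 1: c <- ((b + -5) % 4)          0x10
step 2: a <- (a - (lane // 5))       0x10
step 3: b <- a                       0x10
step 4: c <- ((a // 4) + (10 - lane)) 0xef
step 5: b <- ((b + -2) + (c - 4))    0xef
step 6: a <- 5                       0xef
step 7: b <- a                       0xff

Answer: 8 steps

a: 5,5,5,5,1,5,5,5
c: 10,9,8,7,2,5,4,3
b: 5,5,5,5,1,5,5,5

steps = 8; useful = 40; efficiency = 40/64 = 5/8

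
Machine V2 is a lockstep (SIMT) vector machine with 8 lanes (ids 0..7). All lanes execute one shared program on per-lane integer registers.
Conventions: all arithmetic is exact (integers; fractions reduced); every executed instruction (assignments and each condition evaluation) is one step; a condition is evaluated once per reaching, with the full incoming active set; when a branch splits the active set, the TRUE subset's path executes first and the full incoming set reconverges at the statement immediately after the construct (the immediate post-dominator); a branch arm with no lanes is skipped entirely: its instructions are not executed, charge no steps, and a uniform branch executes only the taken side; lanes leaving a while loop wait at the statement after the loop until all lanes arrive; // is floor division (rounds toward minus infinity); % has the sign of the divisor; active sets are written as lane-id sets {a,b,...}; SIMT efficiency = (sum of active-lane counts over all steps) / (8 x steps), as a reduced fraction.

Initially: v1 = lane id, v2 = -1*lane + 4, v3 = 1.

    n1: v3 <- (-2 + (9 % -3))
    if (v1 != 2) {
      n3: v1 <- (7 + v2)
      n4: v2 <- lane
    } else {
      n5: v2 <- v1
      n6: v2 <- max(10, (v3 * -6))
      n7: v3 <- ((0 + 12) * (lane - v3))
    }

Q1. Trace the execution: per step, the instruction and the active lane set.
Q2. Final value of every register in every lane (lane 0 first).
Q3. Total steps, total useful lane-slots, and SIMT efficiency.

step 0: v3 <- (-2 + (9 % -3))        {0,1,2,3,4,5,6,7}
step 1: eval (v1 != 2)               {0,1,2,3,4,5,6,7}
step 2: v1 <- (7 + v2)               {0,1,3,4,5,6,7}
step 3: v2 <- lane                   {0,1,3,4,5,6,7}
step 4: v2 <- v1                     {2}
step 5: v2 <- max(10, (v3 * -6))     {2}
step 6: v3 <- ((0 + 12) * (lane - v3)) {2}

Answer: 7 steps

v1: 11,10,2,8,7,6,5,4
v2: 0,1,12,3,4,5,6,7
v3: -2,-2,48,-2,-2,-2,-2,-2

steps = 7; useful = 33; efficiency = 33/56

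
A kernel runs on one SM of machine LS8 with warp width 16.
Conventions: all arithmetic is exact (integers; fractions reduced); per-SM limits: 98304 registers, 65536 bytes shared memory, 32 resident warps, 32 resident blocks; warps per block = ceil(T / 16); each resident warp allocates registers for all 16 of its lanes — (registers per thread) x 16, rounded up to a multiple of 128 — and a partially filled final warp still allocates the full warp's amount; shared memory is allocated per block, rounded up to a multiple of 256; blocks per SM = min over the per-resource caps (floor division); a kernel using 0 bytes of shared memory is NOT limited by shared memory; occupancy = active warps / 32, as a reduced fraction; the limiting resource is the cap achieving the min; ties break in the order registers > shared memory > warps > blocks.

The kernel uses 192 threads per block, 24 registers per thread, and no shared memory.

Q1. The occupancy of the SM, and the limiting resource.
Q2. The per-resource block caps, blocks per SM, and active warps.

Answer: occupancy 3/4, limited by warps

registers: 21 blocks
shared memory: no limit (kernel uses none)
warps: 2 blocks
blocks: 32 blocks

Answer: 2 blocks, 24 active warps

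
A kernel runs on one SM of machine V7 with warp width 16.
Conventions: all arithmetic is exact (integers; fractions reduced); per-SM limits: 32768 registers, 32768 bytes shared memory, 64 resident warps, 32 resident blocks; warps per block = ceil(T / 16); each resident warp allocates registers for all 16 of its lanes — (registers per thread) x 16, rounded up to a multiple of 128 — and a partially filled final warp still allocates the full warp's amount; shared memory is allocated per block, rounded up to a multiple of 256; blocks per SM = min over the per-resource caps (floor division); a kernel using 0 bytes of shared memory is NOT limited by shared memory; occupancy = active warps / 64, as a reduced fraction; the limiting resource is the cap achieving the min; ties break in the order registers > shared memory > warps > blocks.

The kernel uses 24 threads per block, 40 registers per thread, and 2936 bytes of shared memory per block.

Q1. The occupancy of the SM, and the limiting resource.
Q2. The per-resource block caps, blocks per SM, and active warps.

Answer: occupancy 5/16, limited by shared memory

registers: 25 blocks
shared memory: 10 blocks
warps: 32 blocks
blocks: 32 blocks

Answer: 10 blocks, 20 active warps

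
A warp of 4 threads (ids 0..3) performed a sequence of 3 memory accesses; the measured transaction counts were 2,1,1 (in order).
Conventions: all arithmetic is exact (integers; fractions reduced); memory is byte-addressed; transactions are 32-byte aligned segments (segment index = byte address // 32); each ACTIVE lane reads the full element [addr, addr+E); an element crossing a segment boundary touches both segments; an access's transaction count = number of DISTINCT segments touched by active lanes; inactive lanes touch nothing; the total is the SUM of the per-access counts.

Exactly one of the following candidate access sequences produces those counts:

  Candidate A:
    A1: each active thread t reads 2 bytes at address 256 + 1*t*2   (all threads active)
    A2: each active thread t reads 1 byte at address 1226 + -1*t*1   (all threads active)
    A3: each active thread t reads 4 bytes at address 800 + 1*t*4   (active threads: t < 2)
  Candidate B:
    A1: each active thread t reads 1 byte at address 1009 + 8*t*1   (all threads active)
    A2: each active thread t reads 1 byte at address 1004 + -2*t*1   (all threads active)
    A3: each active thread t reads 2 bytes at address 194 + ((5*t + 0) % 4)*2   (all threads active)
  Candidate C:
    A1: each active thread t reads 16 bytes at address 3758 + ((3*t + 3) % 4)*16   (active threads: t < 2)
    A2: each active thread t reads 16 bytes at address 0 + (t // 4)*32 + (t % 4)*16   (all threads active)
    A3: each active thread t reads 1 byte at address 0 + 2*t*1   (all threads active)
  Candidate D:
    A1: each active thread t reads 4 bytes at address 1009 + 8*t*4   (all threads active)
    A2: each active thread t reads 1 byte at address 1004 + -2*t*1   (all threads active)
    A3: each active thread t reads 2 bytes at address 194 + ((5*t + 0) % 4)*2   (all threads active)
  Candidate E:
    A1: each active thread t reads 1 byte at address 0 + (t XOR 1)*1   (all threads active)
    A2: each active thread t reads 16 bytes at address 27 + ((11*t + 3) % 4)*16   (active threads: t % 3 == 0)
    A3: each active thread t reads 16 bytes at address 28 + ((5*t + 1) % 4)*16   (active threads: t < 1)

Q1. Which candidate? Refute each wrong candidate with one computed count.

A: A1 gives 1 transaction, not 2
C: A2 gives 2 transactions, not 1
D: A1 gives 4 transactions, not 2
E: A1 gives 1 transaction, not 2
B: all counts match (2,1,1)

Answer: B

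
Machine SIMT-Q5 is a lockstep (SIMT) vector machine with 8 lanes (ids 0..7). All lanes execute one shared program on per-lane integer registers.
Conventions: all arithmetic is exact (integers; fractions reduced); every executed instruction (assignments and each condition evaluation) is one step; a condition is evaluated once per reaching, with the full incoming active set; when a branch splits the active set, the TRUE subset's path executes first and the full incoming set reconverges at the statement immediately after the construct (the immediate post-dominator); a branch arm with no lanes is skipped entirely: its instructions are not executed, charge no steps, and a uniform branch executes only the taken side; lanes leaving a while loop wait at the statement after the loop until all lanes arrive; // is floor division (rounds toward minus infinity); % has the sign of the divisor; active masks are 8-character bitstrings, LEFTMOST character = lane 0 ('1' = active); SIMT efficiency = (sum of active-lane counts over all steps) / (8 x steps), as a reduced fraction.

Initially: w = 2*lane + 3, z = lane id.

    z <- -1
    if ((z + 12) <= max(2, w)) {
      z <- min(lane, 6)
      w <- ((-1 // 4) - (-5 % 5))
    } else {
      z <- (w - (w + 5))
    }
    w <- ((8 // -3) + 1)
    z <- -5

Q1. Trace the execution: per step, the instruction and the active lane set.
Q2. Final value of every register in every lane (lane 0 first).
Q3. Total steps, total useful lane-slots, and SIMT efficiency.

step 0: z <- -1                      11111111
step 1: eval ((z + 12) <= max(2, w)) 11111111
step 2: z <- min(lane, 6)            00001111
step 3: w <- ((-1 // 4) - (-5 % 5))  00001111
step 4: z <- (w - (w + 5))           11110000
step 5: w <- ((8 // -3) + 1)         11111111
step 6: z <- -5                      11111111

Answer: 7 steps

w: -2,-2,-2,-2,-2,-2,-2,-2
z: -5,-5,-5,-5,-5,-5,-5,-5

steps = 7; useful = 44; efficiency = 44/56 = 11/14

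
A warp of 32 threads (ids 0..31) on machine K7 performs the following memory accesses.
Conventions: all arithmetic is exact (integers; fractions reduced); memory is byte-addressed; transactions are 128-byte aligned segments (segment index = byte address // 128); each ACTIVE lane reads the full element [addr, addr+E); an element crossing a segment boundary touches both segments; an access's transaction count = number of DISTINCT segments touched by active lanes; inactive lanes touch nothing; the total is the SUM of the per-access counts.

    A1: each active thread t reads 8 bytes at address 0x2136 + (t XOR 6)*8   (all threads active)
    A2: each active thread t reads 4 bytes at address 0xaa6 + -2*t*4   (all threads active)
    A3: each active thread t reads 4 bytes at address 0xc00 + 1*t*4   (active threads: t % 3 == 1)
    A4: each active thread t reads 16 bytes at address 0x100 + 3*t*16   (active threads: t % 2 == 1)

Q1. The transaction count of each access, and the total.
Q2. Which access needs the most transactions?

A1: 3 transactions
A2: 3 transactions
A3: 1 transaction
A4: 12 transactions

Answer: 3,3,1,12; total 19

Answer: A4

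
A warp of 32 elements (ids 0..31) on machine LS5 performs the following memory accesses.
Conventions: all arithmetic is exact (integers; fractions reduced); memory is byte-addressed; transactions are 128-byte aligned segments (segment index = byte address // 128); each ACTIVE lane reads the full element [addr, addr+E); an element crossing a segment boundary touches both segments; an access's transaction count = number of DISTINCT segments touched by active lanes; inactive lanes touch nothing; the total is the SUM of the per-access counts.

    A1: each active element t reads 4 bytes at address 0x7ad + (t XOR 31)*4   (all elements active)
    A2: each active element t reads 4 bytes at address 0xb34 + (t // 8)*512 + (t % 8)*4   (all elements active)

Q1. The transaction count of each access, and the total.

A1: 2 transactions
A2: 4 transactions

Answer: 2,4; total 6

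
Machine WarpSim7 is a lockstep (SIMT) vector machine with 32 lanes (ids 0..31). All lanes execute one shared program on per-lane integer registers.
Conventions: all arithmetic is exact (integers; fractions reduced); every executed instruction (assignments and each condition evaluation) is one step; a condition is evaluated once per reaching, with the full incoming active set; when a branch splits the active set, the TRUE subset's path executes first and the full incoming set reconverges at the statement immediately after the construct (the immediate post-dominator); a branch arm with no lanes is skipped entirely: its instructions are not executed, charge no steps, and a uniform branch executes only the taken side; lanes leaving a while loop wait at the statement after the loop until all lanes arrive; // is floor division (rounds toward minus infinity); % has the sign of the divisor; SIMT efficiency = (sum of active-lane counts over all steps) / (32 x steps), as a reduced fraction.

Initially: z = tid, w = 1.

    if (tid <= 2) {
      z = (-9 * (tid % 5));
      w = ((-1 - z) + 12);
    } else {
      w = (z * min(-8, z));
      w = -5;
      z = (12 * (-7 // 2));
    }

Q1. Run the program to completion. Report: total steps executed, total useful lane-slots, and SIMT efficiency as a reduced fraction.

Answer: 6 steps, 125 useful, 125/192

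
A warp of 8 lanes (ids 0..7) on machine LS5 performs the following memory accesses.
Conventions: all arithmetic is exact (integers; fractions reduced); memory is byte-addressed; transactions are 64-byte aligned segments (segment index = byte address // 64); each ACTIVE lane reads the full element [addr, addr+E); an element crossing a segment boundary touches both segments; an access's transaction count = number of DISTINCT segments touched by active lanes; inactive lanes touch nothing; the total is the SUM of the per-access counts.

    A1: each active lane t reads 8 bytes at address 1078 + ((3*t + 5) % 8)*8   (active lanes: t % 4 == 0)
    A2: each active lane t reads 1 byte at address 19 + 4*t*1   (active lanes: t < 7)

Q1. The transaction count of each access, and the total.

A1: 2 transactions
A2: 1 transaction

Answer: 2,1; total 3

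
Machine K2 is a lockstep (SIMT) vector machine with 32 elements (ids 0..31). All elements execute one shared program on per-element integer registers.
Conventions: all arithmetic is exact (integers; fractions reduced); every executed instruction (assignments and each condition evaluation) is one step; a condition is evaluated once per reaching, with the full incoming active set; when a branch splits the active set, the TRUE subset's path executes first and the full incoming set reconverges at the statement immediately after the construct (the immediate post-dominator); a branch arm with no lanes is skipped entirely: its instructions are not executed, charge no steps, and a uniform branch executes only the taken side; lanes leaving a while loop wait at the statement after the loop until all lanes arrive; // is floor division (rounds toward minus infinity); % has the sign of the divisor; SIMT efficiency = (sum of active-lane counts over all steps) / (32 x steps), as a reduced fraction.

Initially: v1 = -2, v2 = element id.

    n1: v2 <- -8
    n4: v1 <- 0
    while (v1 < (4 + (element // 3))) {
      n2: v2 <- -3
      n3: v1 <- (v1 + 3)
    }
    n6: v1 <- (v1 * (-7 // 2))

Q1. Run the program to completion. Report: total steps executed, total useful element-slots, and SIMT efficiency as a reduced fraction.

Answer: 19 steps, 446 useful, 223/304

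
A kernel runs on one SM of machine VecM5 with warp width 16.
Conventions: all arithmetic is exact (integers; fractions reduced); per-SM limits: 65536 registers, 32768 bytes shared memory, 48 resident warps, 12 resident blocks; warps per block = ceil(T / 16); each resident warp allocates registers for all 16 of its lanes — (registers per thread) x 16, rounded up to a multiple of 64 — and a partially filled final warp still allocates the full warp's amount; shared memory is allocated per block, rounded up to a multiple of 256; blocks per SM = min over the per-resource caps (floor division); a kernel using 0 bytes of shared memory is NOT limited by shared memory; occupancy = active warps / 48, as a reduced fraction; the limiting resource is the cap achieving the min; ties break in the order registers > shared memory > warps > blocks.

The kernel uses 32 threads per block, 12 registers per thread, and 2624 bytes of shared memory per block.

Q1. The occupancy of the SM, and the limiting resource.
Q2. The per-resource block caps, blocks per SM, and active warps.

Answer: occupancy 11/24, limited by shared memory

registers: 170 blocks
shared memory: 11 blocks
warps: 24 blocks
blocks: 12 blocks

Answer: 11 blocks, 22 active warps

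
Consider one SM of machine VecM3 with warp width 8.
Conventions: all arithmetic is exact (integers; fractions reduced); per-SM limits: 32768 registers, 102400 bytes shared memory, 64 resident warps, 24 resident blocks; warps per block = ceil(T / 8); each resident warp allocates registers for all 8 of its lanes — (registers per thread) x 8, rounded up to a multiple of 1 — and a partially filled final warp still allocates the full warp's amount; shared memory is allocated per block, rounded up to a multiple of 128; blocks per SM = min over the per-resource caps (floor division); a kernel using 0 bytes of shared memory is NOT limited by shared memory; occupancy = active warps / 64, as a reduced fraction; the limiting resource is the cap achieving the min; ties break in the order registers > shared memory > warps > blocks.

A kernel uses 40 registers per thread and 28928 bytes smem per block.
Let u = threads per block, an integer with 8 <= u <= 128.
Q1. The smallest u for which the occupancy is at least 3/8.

Answer: u = 57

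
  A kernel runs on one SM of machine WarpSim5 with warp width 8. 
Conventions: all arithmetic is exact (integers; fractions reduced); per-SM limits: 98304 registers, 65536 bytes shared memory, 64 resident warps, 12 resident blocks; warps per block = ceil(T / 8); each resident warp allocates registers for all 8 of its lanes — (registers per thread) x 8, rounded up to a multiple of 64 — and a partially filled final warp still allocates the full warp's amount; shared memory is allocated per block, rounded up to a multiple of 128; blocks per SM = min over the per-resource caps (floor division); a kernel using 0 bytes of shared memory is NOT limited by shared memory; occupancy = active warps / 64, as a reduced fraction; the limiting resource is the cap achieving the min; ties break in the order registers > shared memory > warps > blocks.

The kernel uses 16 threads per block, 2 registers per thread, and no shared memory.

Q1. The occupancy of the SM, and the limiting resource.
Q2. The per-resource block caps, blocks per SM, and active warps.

Answer: occupancy 3/8, limited by blocks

registers: 768 blocks
shared memory: no limit (kernel uses none)
warps: 32 blocks
blocks: 12 blocks

Answer: 12 blocks, 24 active warps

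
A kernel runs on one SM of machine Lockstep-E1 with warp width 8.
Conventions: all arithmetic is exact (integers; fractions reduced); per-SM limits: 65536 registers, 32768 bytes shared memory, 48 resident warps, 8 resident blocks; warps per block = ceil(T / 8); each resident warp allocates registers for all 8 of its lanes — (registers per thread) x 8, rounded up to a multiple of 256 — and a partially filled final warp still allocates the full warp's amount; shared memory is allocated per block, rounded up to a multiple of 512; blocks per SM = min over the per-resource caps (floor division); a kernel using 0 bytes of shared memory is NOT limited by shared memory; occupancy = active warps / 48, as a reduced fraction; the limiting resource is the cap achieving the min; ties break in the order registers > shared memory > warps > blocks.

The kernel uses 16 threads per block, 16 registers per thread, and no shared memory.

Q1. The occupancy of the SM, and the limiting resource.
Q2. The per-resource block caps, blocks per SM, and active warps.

Answer: occupancy 1/3, limited by blocks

registers: 128 blocks
shared memory: no limit (kernel uses none)
warps: 24 blocks
blocks: 8 blocks

Answer: 8 blocks, 16 active warps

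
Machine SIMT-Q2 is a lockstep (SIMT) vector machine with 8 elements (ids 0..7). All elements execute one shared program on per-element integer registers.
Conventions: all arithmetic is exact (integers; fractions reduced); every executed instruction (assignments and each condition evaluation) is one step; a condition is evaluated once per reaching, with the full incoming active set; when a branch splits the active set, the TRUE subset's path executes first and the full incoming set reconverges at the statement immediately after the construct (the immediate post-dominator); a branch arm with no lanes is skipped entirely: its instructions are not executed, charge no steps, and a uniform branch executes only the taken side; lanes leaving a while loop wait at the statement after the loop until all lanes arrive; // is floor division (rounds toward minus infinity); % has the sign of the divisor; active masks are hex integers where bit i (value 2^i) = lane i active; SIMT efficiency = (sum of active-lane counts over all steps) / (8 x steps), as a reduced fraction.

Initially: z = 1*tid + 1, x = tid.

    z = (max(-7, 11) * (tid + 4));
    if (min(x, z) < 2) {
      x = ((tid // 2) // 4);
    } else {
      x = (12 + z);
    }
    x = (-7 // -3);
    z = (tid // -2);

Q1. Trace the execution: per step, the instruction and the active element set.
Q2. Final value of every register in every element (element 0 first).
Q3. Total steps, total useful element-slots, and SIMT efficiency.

step 0: z <- (max(-7, 11) * (tid + 4)) 0xff
step 1: eval (min(x, z) < 2)         0xff
step 2: x <- ((tid // 2) // 4)       0x03
step 3: x <- (12 + z)                0xfc
step 4: x <- (-7 // -3)              0xff
step 5: z <- (tid // -2)             0xff

Answer: 6 steps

z: 0,-1,-1,-2,-2,-3,-3,-4
x: 2,2,2,2,2,2,2,2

steps = 6; useful = 40; efficiency = 40/48 = 5/6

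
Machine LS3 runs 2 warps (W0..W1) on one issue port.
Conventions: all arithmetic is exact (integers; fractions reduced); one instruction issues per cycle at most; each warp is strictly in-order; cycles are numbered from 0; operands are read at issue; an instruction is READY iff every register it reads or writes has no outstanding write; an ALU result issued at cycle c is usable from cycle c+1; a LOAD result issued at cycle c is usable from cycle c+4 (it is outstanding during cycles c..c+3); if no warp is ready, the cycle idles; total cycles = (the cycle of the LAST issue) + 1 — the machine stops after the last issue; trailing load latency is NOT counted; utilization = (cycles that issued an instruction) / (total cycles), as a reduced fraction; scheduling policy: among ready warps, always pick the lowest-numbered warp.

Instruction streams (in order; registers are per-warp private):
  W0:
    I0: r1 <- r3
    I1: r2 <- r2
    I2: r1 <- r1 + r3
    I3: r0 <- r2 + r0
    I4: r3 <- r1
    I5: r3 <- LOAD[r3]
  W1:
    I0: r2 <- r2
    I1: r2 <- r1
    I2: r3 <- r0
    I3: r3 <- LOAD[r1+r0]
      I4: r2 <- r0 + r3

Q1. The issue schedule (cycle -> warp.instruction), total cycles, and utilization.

cycle 0: W0.I0
cycle 1: W0.I1
cycle 2: W0.I2
cycle 3: W0.I3
cycle 4: W0.I4
cycle 5: W0.I5
cycle 6: W1.I0
cycle 7: W1.I1
cycle 8: W1.I2
cycle 9: W1.I3
cycle 10: idle
cycle 11: idle
cycle 12: idle
cycle 13: W1.I4

Answer: 14 cycles, utilization 11/14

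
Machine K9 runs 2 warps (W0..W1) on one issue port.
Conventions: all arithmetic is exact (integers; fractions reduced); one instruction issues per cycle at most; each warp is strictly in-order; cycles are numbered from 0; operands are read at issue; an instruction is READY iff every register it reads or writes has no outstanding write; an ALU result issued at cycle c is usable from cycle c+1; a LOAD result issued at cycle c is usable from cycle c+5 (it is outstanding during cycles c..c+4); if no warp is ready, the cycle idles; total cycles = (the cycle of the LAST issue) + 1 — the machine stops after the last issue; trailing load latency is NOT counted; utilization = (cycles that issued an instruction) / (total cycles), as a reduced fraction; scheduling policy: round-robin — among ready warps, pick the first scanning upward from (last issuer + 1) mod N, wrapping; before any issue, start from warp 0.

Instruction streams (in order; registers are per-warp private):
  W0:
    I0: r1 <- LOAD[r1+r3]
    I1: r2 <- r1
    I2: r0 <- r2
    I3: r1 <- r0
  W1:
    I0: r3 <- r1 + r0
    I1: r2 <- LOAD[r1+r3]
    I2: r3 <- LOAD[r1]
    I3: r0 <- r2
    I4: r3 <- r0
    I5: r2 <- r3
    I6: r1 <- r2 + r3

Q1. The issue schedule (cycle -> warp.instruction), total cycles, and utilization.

cycle 0: W0.I0
cycle 1: W1.I0
cycle 2: W1.I1
cycle 3: W1.I2
cycle 4: idle
cycle 5: W0.I1
cycle 6: W0.I2
cycle 7: W1.I3
cycle 8: W0.I3
cycle 9: W1.I4
cycle 10: W1.I5
cycle 11: W1.I6

Answer: 12 cycles, utilization 11/12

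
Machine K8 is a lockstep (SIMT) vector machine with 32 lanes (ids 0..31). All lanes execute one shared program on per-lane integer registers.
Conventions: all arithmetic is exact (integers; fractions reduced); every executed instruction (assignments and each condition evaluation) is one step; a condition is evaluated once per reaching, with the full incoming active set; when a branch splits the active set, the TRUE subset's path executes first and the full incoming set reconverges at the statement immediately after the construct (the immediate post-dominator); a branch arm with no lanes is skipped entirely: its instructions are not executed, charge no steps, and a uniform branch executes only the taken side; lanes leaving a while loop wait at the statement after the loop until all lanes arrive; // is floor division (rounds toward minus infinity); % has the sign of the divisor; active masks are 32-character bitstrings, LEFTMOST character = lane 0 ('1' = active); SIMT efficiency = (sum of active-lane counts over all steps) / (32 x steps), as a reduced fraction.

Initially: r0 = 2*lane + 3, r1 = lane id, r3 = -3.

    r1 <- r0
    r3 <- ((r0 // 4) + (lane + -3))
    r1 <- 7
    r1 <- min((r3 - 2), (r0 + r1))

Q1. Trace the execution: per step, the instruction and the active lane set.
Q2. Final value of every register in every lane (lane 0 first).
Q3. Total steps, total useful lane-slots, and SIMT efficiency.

step 0: r1 <- r0                     11111111111111111111111111111111
step 1: r3 <- ((r0 // 4) + (lane + -3)) 11111111111111111111111111111111
step 2: r1 <- 7                      11111111111111111111111111111111
step 3: r1 <- min((r3 - 2), (r0 + r1)) 11111111111111111111111111111111

Answer: 4 steps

r0: 3,5,7,9,11,13,15,17,19,21,23,25,27,29,31,33,35,37,39,41,43,45,47,49,51,53,55,57,59,61,63,65
r1: -5,-3,-2,0,1,3,4,6,7,9,10,12,13,15,16,18,19,21,22,24,25,27,28,30,31,33,34,36,37,39,40,42
r3: -3,-1,0,2,3,5,6,8,9,11,12,14,15,17,18,20,21,23,24,26,27,29,30,32,33,35,36,38,39,41,42,44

steps = 4; useful = 128; efficiency = 128/128 = 1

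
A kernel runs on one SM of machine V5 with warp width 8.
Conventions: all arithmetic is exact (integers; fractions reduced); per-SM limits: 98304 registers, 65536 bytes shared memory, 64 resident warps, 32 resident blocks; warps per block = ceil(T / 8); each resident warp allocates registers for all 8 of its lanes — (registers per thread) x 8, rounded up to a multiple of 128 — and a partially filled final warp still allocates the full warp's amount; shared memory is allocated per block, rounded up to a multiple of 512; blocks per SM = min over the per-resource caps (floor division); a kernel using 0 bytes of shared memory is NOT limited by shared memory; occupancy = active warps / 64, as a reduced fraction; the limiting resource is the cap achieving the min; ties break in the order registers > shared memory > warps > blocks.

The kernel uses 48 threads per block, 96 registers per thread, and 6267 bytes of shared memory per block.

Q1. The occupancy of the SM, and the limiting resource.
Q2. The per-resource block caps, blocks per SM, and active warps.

Answer: occupancy 27/32, limited by shared memory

registers: 21 blocks
shared memory: 9 blocks
warps: 10 blocks
blocks: 32 blocks

Answer: 9 blocks, 54 active warps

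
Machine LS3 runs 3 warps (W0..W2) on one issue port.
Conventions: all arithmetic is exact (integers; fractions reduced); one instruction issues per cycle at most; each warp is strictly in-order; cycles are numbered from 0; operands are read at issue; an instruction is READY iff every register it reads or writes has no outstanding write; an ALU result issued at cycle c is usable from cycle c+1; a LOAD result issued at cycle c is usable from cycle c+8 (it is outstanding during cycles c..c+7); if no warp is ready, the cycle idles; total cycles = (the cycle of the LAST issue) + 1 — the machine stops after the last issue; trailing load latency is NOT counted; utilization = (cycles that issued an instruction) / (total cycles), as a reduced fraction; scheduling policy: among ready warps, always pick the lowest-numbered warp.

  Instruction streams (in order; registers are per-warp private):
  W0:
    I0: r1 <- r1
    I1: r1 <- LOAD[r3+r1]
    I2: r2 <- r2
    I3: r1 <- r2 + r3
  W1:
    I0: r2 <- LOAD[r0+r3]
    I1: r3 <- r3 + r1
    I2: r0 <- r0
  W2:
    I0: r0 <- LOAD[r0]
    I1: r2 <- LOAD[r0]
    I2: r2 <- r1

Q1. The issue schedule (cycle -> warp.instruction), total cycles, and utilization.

cycle 0: W0.I0
cycle 1: W0.I1
cycle 2: W0.I2
cycle 3: W1.I0
cycle 4: W1.I1
cycle 5: W1.I2
cycle 6: W2.I0
cycle 7: idle
cycle 8: idle
cycle 9: W0.I3
cycle 10: idle
cycle 11: idle
cycle 12: idle
cycle 13: idle
cycle 14: W2.I1
cycle 15: idle
cycle 16: idle
cycle 17: idle
cycle 18: idle
cycle 19: idle
cycle 20: idle
cycle 21: idle
cycle 22: W2.I2

Answer: 23 cycles, utilization 10/23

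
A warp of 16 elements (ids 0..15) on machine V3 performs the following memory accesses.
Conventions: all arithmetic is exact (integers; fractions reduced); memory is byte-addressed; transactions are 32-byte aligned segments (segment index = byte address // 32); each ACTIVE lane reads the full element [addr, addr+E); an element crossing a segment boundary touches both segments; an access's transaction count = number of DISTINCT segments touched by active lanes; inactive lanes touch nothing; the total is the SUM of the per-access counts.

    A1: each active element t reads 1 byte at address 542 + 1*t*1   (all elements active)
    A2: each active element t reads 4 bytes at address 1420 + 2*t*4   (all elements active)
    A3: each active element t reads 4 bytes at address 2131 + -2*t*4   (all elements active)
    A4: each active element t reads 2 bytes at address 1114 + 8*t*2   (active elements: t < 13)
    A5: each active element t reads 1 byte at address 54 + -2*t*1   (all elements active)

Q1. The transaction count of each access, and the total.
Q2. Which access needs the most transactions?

A1: 2 transactions
A2: 5 transactions
A3: 5 transactions
A4: 7 transactions
A5: 2 transactions

Answer: 2,5,5,7,2; total 21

Answer: A4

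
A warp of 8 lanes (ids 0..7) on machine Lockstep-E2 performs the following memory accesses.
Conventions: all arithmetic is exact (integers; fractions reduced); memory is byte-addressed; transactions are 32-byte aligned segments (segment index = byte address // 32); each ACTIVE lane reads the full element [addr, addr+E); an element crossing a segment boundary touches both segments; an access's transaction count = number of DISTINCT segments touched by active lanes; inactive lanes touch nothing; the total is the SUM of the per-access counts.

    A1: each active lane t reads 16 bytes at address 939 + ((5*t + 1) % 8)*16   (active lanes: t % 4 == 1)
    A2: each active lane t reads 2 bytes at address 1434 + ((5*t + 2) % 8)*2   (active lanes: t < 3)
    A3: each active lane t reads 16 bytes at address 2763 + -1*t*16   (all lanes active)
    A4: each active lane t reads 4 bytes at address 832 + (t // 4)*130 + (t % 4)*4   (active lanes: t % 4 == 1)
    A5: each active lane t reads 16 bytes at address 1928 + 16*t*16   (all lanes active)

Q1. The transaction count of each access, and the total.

A1: 2 transactions
A2: 2 transactions
A3: 5 transactions
A4: 2 transactions
A5: 8 transactions

Answer: 2,2,5,2,8; total 19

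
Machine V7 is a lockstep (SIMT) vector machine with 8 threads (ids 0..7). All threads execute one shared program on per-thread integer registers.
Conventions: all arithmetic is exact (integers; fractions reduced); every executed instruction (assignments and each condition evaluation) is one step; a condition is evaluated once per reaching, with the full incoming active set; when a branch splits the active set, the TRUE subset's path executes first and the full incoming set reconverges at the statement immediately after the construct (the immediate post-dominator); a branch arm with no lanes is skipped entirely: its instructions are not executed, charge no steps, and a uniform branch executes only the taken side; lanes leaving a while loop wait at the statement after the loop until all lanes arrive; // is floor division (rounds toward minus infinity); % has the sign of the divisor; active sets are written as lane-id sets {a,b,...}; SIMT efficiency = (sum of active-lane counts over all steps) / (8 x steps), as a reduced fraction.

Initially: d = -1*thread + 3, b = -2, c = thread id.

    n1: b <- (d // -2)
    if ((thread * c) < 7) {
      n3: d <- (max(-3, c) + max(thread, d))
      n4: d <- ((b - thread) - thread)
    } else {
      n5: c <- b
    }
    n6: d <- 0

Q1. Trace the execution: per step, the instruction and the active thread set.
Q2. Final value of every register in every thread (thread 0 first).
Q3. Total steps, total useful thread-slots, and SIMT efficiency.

step 0: b <- (d // -2)               {0,1,2,3,4,5,6,7}
step 1: eval ((thread * c) < 7)      {0,1,2,3,4,5,6,7}
step 2: d <- (max(-3, c) + max(thread, d)) {0,1,2}
step 3: d <- ((b - thread) - thread) {0,1,2}
step 4: c <- b                       {3,4,5,6,7}
step 5: d <- 0                       {0,1,2,3,4,5,6,7}

Answer: 6 steps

d: 0,0,0,0,0,0,0,0
b: -2,-1,-1,0,0,1,1,2
c: 0,1,2,0,0,1,1,2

steps = 6; useful = 35; efficiency = 35/48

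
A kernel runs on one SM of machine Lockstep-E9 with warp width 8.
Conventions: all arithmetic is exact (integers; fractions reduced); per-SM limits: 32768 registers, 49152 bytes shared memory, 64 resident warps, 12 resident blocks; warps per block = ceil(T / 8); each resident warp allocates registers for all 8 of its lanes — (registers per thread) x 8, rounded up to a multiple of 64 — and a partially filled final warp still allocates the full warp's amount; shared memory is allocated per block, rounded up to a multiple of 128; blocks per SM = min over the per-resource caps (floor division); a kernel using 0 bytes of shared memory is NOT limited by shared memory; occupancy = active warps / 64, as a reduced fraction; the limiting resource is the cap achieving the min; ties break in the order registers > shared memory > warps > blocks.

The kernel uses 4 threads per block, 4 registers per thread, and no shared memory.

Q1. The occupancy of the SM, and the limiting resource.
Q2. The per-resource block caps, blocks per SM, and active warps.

Answer: occupancy 3/16, limited by blocks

registers: 512 blocks
shared memory: no limit (kernel uses none)
warps: 64 blocks
blocks: 12 blocks

Answer: 12 blocks, 12 active warps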